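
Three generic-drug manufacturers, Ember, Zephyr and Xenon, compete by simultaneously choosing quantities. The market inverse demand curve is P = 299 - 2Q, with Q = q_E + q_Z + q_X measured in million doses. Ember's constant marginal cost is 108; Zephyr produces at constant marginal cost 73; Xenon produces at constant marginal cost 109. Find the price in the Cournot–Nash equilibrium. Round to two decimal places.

Ember's profit: π_E = (299 - 2Q)q_E - (108q_E). Setting ∂π_E/∂q_E = 0: 191 - 4q_E - 2(q_Z + q_X) = 0.
Zephyr's first-order condition: 226 - 4q_Z - 2(q_E + q_X) = 0.
Xenon's profit: π_X = (299 - 2Q)q_X - (109q_X). Setting ∂π_X/∂q_X = 0: 190 - 4q_X - 2(q_E + q_Z) = 0.
Adding the 3 conditions: 607 − 4Q − 4Q = 0, i.e. Q = 607/8.
Back-substituting: q_E = (191 − 607/4)/2 = 157/8, q_Z = (226 − 607/4)/2 = 297/8, q_X = (190 − 607/4)/2 = 153/8.
Total output Q = 607/8, so price P = 299 - 2·(607/8) = 589/4.

147.25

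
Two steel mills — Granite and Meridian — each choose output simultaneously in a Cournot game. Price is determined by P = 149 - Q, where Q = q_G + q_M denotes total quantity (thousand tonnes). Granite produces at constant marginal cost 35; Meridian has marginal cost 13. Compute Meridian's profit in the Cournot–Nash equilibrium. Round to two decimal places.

2773.78

Granite's profit: π_G = (149 - Q)q_G - (35q_G). Setting ∂π_G/∂q_G = 0: 114 - 2q_G - (q_M) = 0.
Meridian's profit: π_M = (149 - Q)q_M - (13q_M). Setting ∂π_M/∂q_M = 0: 136 - 2q_M - (q_G) = 0.
Best responses: q_G = (114 - q_M)/2, q_M = (136 - q_G)/2.
Substituting one into the other gives q_G = 92/3 and q_M = 158/3.
Price P = 149 - 250/3 = 197/3.
Meridian's profit: (197/3 - 13)·(158/3) = 2773.7778.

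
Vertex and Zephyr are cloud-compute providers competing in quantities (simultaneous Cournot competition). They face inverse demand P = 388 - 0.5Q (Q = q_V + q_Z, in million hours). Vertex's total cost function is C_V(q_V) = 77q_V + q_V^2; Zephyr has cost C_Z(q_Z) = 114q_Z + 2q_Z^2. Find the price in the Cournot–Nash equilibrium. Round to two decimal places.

317.34

Vertex's profit: π_V = (388 - 0.5Q)q_V - (77q_V + q_V²). Setting ∂π_V/∂q_V = 0: 311 - 3q_V - (1/2)(q_Z) = 0.
Zephyr's profit: π_Z = (388 - 0.5Q)q_Z - (114q_Z + 2q_Z²). Setting ∂π_Z/∂q_Z = 0: 274 - 5q_Z - (1/2)(q_V) = 0.
Rearranging gives the reaction functions q_V = (311 - (1/2)q_Z)/3 and q_Z = (274 - (1/2)q_V)/5.
Substituting one into the other gives q_V = 96.1356 and q_Z = 45.1864.
Total output Q = 141.3220, so price P = 388 - (1/2)·141.3220 = 317.3390.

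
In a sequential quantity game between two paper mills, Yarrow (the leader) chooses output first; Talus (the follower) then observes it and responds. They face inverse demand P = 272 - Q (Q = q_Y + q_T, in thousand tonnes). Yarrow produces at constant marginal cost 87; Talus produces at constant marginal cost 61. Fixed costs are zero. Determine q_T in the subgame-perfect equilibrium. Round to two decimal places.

65.75

The follower Talus best-responds to any q_Y: π_T = (272 - Q)q_T - 61q_T.
Follower FOC: 211 - q_Y - 2q_T = 0, so q_T(q_Y) = (211 - q_Y)/2.
The leader anticipates this reaction. Substituting into P = 272 - Q gives P = 333/2 - (1/2)q_Y, so π_Y = (333/2 - (1/2)q_Y)q_Y - 87q_Y.
Leader FOC: 159/2 - q_Y = 0, so q_Y = 159/2.
Then q_T = (211 - 159/2)/2 = 263/4.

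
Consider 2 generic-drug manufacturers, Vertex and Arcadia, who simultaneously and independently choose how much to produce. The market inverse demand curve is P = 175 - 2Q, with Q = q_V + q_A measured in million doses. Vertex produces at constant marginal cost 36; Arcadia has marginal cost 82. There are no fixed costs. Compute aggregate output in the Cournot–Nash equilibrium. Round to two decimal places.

38.67

Vertex's profit: π_V = (175 - 2Q)q_V - (36q_V). Setting ∂π_V/∂q_V = 0: 139 - 4q_V - 2(q_A) = 0.
Arcadia's first-order condition: 93 - 4q_A - 2(q_V) = 0.
So q_V = (139 - 2q_A)/4 and q_A = (93 - 2q_V)/4.
Substituting one into the other gives q_V = 185/6 and q_A = 47/6.
Total output Q = 185/6 + 47/6 = 116/3.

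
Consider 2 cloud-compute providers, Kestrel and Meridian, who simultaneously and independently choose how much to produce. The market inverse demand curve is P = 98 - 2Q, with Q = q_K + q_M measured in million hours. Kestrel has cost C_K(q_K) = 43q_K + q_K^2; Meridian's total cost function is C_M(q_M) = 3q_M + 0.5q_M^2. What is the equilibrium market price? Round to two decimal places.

56.08

Kestrel's profit: π_K = (98 - 2Q)q_K - (43q_K + q_K²). Setting ∂π_K/∂q_K = 0: 55 - 6q_K - 2(q_M) = 0.
Meridian's profit: π_M = (98 - 2Q)q_M - (3q_M + (1/2)q_M²). Setting ∂π_M/∂q_M = 0: 95 - 5q_M - 2(q_K) = 0.
Best responses: q_K = (55 - 2q_M)/6, q_M = (95 - 2q_K)/5.
Solving the pair: q_K = 85/26, q_M = 230/13.
Total output Q = 545/26, so price P = 98 - 2·(545/26) = 729/13.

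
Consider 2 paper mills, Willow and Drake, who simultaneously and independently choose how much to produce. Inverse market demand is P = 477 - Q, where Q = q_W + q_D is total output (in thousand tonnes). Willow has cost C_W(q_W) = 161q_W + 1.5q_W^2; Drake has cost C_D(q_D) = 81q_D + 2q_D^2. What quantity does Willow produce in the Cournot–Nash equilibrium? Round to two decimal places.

Willow's profit: π_W = (477 - Q)q_W - (161q_W + (3/2)q_W²). Setting ∂π_W/∂q_W = 0: 316 - 5q_W - (q_D) = 0.
Drake's first-order condition: 396 - 6q_D - (q_W) = 0.
So q_W = (316 - q_D)/5 and q_D = (396 - q_W)/6.
Solving the pair: q_W = 1500/29, q_D = 1664/29.

51.72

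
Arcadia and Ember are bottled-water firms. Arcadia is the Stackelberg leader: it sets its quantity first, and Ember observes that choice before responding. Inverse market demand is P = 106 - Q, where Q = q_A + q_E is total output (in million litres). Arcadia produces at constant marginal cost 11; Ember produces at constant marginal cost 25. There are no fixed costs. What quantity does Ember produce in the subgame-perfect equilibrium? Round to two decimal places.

13.25

The follower Ember best-responds to any q_A: π_E = (106 - Q)q_E - 25q_E.
∂π_E/∂q_E = 81 - q_A - 2q_E = 0 gives the reaction function q_E = (81 - q_A)/2.
Arcadia substitutes q_E(q_A) into its own profit: π_A = q_A(106 - q_A - (81 - q_A)/2) - 11q_A = (131/2 - (1/2)q_A)q_A - 11q_A.
The leader's first-order condition 109/2 - q_A = 0 yields q_A = 109/2.
Then q_E = (81 - 109/2)/2 = 53/4.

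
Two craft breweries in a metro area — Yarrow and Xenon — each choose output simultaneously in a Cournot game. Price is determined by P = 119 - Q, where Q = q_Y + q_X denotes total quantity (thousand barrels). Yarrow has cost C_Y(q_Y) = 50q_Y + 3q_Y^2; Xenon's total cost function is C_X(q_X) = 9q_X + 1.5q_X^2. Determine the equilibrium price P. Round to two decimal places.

Yarrow's profit: π_Y = (119 - Q)q_Y - (50q_Y + 3q_Y²). Setting ∂π_Y/∂q_Y = 0: 69 - 8q_Y - (q_X) = 0.
Xenon's first-order condition: 110 - 5q_X - (q_Y) = 0.
So q_Y = (69 - q_X)/8 and q_X = (110 - q_Y)/5.
Substituting one into the other gives q_Y = 235/39 and q_X = 811/39.
Total output Q = 1046/39, so price P = 119 - 1046/39 = 92.1795.

92.18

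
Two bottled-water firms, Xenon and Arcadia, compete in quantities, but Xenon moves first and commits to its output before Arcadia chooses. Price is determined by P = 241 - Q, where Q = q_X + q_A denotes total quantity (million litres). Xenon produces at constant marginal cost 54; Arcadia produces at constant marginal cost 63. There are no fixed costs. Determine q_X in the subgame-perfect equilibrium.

98

Solve by backward induction. Given q_X, the follower Arcadia maximises π_A = (241 - q_X - q_A)q_A - 63q_A.
Setting the follower's marginal profit to zero, 178 - q_X - 2q_A = 0, i.e. q_A = (178 - q_X)/2.
Xenon substitutes q_A(q_X) into its own profit: π_X = q_X(241 - q_X - (178 - q_X)/2) - 54q_X = (152 - (1/2)q_X)q_X - 54q_X.
The leader's first-order condition 98 - q_X = 0 yields q_X = 98.
Then q_A = (178 - 98)/2 = 40.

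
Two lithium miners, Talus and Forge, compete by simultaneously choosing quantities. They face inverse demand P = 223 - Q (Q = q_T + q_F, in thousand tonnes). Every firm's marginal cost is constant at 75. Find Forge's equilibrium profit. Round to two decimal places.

A representative firm's profit is π_i = q_i(223 - Q) - 75q_i.
First-order condition (treating rivals' output as given): 148 - 2q_i - q_j = 0.
With identical firms every q_j equals q_i, so q_j = q_i and 148 = 3q_i, giving q_i = 148/3.
Price P = 223 - 296/3 = 373/3.
Forge's profit: (373/3 - 75)·(148/3) = 2433.7778.

2433.78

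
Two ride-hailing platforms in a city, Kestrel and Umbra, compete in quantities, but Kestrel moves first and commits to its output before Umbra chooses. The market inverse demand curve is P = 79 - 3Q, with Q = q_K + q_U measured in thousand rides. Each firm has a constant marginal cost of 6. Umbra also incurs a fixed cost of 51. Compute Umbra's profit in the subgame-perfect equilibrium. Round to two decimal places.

60.02

The follower Umbra best-responds to any q_K: π_U = (79 - 3Q)q_U - 6q_U.
Follower FOC: 73 - 3q_K - 6q_U = 0, so q_U(q_K) = (73 - 3q_K)/6.
The leader anticipates this reaction. Substituting into P = 79 - 3Q gives P = 85/2 - (3/2)q_K, so π_K = (85/2 - (3/2)q_K)q_K - 6q_K.
Maximising: ∂π_K/∂q_K = 73/2 - 3q_K = 0, giving q_K = 73/6.
Then q_U = (73 - 3·(73/6))/6 = 73/12.
Price P = 79 - 3·(73/4) = 97/4.
Umbra's profit: (97/4 - 6)·(73/12) - 51 = 60.0208.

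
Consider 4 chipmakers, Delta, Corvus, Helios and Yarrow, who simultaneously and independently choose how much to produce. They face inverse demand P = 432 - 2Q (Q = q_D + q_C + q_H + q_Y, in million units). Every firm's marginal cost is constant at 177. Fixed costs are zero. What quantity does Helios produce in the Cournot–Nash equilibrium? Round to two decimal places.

25.50

A representative firm's profit is π_i = q_i(432 - 2Q) - 177q_i.
Setting ∂π_i/∂q_i = 0 with rivals' quantities fixed: 255 - 4q_i - 2·Σ_{j≠i} q_j = 0.
By symmetry each firm produces the same amount; substituting Σ_{j≠i} q_j = 3q_i yields q_i = 255/10 = 51/2.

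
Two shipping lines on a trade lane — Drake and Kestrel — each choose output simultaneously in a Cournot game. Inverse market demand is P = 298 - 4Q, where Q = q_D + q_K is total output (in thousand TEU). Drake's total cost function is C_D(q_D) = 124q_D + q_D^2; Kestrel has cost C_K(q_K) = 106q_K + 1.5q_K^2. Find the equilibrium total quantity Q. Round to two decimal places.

25.21

Drake's profit: π_D = (298 - 4Q)q_D - (124q_D + q_D²). Setting ∂π_D/∂q_D = 0: 174 - 10q_D - 4(q_K) = 0.
Kestrel's first-order condition: 192 - 11q_K - 4(q_D) = 0.
Best responses: q_D = (174 - 4q_K)/10, q_K = (192 - 4q_D)/11.
Substituting one into the other gives q_D = 573/47 and q_K = 612/47.
Total output Q = 573/47 + 612/47 = 1185/47.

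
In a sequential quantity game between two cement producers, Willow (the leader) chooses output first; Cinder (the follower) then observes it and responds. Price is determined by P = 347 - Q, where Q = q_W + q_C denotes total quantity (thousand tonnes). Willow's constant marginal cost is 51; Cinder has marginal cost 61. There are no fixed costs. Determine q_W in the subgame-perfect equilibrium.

153

Solve by backward induction. Given q_W, the follower Cinder maximises π_C = (347 - q_W - q_C)q_C - 61q_C.
∂π_C/∂q_C = 286 - q_W - 2q_C = 0 gives the reaction function q_C = (286 - q_W)/2.
The leader anticipates this reaction. Substituting into P = 347 - Q gives P = 204 - (1/2)q_W, so π_W = (204 - (1/2)q_W)q_W - 51q_W.
Leader FOC: 153 - q_W = 0, so q_W = 153.
Then q_C = (286 - 153)/2 = 133/2.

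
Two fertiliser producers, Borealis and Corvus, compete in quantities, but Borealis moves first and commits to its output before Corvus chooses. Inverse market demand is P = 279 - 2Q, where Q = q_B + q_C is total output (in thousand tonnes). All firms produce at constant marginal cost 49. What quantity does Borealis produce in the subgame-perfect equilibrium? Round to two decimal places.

Solve by backward induction. Given q_B, the follower Corvus maximises π_C = (279 - 2q_B - 2q_C)q_C - 49q_C.
Setting the follower's marginal profit to zero, 230 - 2q_B - 4q_C = 0, i.e. q_C = (230 - 2q_B)/4.
The leader anticipates this reaction. Substituting into P = 279 - 2Q gives P = 164 - q_B, so π_B = (164 - q_B)q_B - 49q_B.
Leader FOC: 115 - 2q_B = 0, so q_B = 115/2.
Then q_C = (230 - 2·(115/2))/4 = 115/4.

57.50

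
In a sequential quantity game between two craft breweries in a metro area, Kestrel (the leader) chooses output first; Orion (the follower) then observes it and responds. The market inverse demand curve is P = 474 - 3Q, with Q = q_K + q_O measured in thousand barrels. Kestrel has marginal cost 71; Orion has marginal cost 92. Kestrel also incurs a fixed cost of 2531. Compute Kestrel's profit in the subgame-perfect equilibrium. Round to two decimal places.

The follower Orion best-responds to any q_K: π_O = (474 - 3Q)q_O - 92q_O.
∂π_O/∂q_O = 382 - 3q_K - 6q_O = 0 gives the reaction function q_O = (382 - 3q_K)/6.
The leader anticipates this reaction. Substituting into P = 474 - 3Q gives P = 283 - (3/2)q_K, so π_K = (283 - (3/2)q_K)q_K - 71q_K.
The leader's first-order condition 212 - 3q_K = 0 yields q_K = 212/3.
Then q_O = (382 - 3·(212/3))/6 = 85/3.
Price P = 474 - 3·99 = 177.
Kestrel's profit: (177 - 71)·(212/3) - 2531 = 4959.6667.

4959.67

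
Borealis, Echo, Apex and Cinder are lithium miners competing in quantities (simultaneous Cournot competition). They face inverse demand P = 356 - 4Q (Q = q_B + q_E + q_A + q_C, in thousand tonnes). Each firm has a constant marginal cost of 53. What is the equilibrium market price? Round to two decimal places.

Each firm earns π_i = (356 - 4Q)q_i - 53q_i.
Setting ∂π_i/∂q_i = 0 with rivals' quantities fixed: 303 - 8q_i - 4·Σ_{j≠i} q_j = 0.
With identical firms every q_j equals q_i, so Σ_{j≠i} q_j = 3q_i and 303 = 20q_i, giving q_i = 303/20.
Total output Q = 303/5, so price P = 356 - 4·(303/5) = 568/5.

113.60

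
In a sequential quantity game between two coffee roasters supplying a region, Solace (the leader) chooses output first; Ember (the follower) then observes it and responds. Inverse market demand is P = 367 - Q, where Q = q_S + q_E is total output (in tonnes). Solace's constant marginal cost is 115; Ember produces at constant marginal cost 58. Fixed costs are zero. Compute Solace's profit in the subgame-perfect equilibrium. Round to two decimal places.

4753.13

The follower Ember best-responds to any q_S: π_E = (367 - Q)q_E - 58q_E.
∂π_E/∂q_E = 309 - q_S - 2q_E = 0 gives the reaction function q_E = (309 - q_S)/2.
The leader anticipates this reaction. Substituting into P = 367 - Q gives P = 425/2 - (1/2)q_S, so π_S = (425/2 - (1/2)q_S)q_S - 115q_S.
The leader's first-order condition 195/2 - q_S = 0 yields q_S = 195/2.
Then q_E = (309 - 195/2)/2 = 423/4.
Price P = 367 - 813/4 = 655/4.
Solace's profit: (655/4 - 115)·(195/2) = 4753.1250.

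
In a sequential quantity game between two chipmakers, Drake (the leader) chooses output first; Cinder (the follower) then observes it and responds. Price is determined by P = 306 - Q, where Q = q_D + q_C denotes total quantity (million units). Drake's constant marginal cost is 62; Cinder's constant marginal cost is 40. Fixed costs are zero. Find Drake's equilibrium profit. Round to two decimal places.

6160.50

The follower Cinder best-responds to any q_D: π_C = (306 - Q)q_C - 40q_C.
Follower FOC: 266 - q_D - 2q_C = 0, so q_C(q_D) = (266 - q_D)/2.
The leader anticipates this reaction. Substituting into P = 306 - Q gives P = 173 - (1/2)q_D, so π_D = (173 - (1/2)q_D)q_D - 62q_D.
Maximising: ∂π_D/∂q_D = 111 - q_D = 0, giving q_D = 111.
Then q_C = (266 - 111)/2 = 155/2.
Price P = 306 - 377/2 = 235/2.
Drake's profit: (235/2 - 62)·111 = 6160.5000.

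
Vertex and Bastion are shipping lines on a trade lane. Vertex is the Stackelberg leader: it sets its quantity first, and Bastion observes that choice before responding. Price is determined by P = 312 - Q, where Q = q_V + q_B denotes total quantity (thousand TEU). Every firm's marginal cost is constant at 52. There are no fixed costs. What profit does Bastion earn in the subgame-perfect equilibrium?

4225

The follower Bastion best-responds to any q_V: π_B = (312 - Q)q_B - 52q_B.
Follower FOC: 260 - q_V - 2q_B = 0, so q_B(q_V) = (260 - q_V)/2.
The leader anticipates this reaction. Substituting into P = 312 - Q gives P = 182 - (1/2)q_V, so π_V = (182 - (1/2)q_V)q_V - 52q_V.
Maximising: ∂π_V/∂q_V = 130 - q_V = 0, giving q_V = 130.
Then q_B = (260 - 130)/2 = 65.
Price P = 312 - 195 = 117.
Bastion's profit: (117 - 52)·65 = 4225.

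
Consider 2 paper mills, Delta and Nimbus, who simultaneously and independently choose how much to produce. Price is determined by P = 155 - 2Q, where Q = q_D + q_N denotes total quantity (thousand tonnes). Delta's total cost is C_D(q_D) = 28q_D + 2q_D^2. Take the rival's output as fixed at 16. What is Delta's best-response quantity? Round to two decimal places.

11.88

With the rival's output fixed at 16, Delta's profit is π_D = (155 - 2·16 - 2q_D)q_D - (28q_D + 2q_D²) = (123 - 2q_D)q_D - (28q_D + 2q_D²).
∂π_D/∂q_D = 95 - 8q_D = 0, so q_D = 95/8.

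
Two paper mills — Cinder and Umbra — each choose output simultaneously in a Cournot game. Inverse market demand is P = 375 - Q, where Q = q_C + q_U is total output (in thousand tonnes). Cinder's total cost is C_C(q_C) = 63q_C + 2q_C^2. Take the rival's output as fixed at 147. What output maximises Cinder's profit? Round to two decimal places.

With the rival's output fixed at 147, Cinder's profit is π_C = (375 - 147 - q_C)q_C - (63q_C + 2q_C²) = (228 - q_C)q_C - (63q_C + 2q_C²).
∂π_C/∂q_C = 165 - 6q_C = 0, so q_C = 55/2.

27.50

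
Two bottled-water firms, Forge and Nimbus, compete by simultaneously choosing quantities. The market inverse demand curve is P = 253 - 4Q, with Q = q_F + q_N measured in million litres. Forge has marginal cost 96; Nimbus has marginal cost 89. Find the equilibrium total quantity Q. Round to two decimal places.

26.75

Forge's profit: π_F = (253 - 4Q)q_F - (96q_F). Setting ∂π_F/∂q_F = 0: 157 - 8q_F - 4(q_N) = 0.
Nimbus's first-order condition: 164 - 8q_N - 4(q_F) = 0.
So q_F = (157 - 4q_N)/8 and q_N = (164 - 4q_F)/8.
Substituting one into the other gives q_F = 25/2 and q_N = 57/4.
Total output Q = 25/2 + 57/4 = 107/4.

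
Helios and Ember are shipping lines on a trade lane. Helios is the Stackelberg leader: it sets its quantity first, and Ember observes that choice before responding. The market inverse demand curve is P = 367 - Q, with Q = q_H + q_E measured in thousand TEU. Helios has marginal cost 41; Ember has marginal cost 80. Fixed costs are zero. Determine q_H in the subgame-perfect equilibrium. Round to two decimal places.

The follower Ember best-responds to any q_H: π_E = (367 - Q)q_E - 80q_E.
Setting the follower's marginal profit to zero, 287 - q_H - 2q_E = 0, i.e. q_E = (287 - q_H)/2.
The leader anticipates this reaction. Substituting into P = 367 - Q gives P = 447/2 - (1/2)q_H, so π_H = (447/2 - (1/2)q_H)q_H - 41q_H.
Leader FOC: 365/2 - q_H = 0, so q_H = 365/2.
Then q_E = (287 - 365/2)/2 = 209/4.

182.50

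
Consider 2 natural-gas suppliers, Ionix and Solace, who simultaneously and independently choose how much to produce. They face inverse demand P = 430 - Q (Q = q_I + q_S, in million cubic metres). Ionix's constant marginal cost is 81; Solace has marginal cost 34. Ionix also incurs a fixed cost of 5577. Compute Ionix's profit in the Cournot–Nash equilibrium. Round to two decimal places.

4556.78

Ionix's profit: π_I = (430 - Q)q_I - (81q_I). Setting ∂π_I/∂q_I = 0: 349 - 2q_I - (q_S) = 0.
Solace's first-order condition: 396 - 2q_S - (q_I) = 0.
Best responses: q_I = (349 - q_S)/2, q_S = (396 - q_I)/2.
Solving the pair: q_I = 302/3, q_S = 443/3.
Price P = 430 - 745/3 = 545/3.
Ionix's profit: (545/3 - 81)·(302/3) - 5577 = 4556.7778.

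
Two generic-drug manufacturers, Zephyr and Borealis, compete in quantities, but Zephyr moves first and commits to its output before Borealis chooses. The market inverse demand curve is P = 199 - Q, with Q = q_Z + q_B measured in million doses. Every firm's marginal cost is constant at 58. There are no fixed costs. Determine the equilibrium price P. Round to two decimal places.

The follower Borealis best-responds to any q_Z: π_B = (199 - Q)q_B - 58q_B.
Follower FOC: 141 - q_Z - 2q_B = 0, so q_B(q_Z) = (141 - q_Z)/2.
The leader anticipates this reaction. Substituting into P = 199 - Q gives P = 257/2 - (1/2)q_Z, so π_Z = (257/2 - (1/2)q_Z)q_Z - 58q_Z.
Maximising: ∂π_Z/∂q_Z = 141/2 - q_Z = 0, giving q_Z = 141/2.
Then q_B = (141 - 141/2)/2 = 141/4.
Total output Q = 423/4, so price P = 199 - 423/4 = 373/4.

93.25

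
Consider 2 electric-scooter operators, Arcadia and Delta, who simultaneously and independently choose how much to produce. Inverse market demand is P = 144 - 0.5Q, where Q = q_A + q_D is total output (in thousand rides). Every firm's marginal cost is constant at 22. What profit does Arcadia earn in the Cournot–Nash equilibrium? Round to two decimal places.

3307.56

Each firm earns π_i = (144 - 0.5Q)q_i - 22q_i.
Setting ∂π_i/∂q_i = 0 with rivals' quantities fixed: 122 - q_i - (1/2)q_j = 0.
With identical firms every q_j equals q_i, so q_j = q_i and 122 = (3/2)q_i, giving q_i = 244/3.
Price P = 144 - (1/2)·(488/3) = 188/3.
Arcadia's profit: (188/3 - 22)·(244/3) = 3307.5556.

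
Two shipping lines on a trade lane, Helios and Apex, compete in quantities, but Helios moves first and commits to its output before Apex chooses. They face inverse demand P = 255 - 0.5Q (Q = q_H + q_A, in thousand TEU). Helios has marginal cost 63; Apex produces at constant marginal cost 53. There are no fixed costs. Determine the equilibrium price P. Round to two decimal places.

108.50

Solve by backward induction. Given q_H, the follower Apex maximises π_A = (255 - (1/2)q_H - (1/2)q_A)q_A - 53q_A.
Setting the follower's marginal profit to zero, 202 - (1/2)q_H - q_A = 0, i.e. q_A = (202 - (1/2)q_H).
The leader anticipates this reaction. Substituting into P = 255 - 0.5Q gives P = 154 - (1/4)q_H, so π_H = (154 - (1/4)q_H)q_H - 63q_H.
The leader's first-order condition 91 - (1/2)q_H = 0 yields q_H = 182.
Then q_A = (202 - (1/2)·182) = 111.
Total output Q = 293, so price P = 255 - (1/2)·293 = 217/2.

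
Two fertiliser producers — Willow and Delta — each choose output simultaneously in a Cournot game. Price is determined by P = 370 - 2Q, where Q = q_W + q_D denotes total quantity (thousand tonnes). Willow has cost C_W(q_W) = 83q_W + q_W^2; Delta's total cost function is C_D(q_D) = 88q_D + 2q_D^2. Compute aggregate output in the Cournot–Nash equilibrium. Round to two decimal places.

64.77

Willow's profit: π_W = (370 - 2Q)q_W - (83q_W + q_W²). Setting ∂π_W/∂q_W = 0: 287 - 6q_W - 2(q_D) = 0.
Delta's first-order condition: 282 - 8q_D - 2(q_W) = 0.
Rearranging gives the reaction functions q_W = (287 - 2q_D)/6 and q_D = (282 - 2q_W)/8.
Solving the pair: q_W = 433/11, q_D = 559/22.
Total output Q = 433/11 + 559/22 = 1425/22.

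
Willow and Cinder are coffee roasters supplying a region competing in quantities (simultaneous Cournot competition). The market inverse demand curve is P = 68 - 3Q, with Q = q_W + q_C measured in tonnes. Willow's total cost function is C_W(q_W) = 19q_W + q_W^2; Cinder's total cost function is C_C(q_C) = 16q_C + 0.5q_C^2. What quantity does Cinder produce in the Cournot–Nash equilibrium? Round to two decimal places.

5.72

Willow's profit: π_W = (68 - 3Q)q_W - (19q_W + q_W²). Setting ∂π_W/∂q_W = 0: 49 - 8q_W - 3(q_C) = 0.
Cinder's first-order condition: 52 - 7q_C - 3(q_W) = 0.
Rearranging gives the reaction functions q_W = (49 - 3q_C)/8 and q_C = (52 - 3q_W)/7.
Solving the pair: q_W = 187/47, q_C = 269/47.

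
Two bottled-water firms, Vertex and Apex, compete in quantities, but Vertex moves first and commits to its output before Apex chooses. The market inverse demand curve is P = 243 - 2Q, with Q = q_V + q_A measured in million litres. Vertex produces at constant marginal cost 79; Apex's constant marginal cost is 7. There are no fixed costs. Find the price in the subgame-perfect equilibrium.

102

Solve by backward induction. Given q_V, the follower Apex maximises π_A = (243 - 2q_V - 2q_A)q_A - 7q_A.
Follower FOC: 236 - 2q_V - 4q_A = 0, so q_A(q_V) = (236 - 2q_V)/4.
Vertex substitutes q_A(q_V) into its own profit: π_V = q_V(243 - 2q_V - (236 - 2q_V)/2) - 79q_V = (125 - q_V)q_V - 79q_V.
The leader's first-order condition 46 - 2q_V = 0 yields q_V = 23.
Then q_A = (236 - 2·23)/4 = 95/2.
Total output Q = 141/2, so price P = 243 - 2·(141/2) = 102.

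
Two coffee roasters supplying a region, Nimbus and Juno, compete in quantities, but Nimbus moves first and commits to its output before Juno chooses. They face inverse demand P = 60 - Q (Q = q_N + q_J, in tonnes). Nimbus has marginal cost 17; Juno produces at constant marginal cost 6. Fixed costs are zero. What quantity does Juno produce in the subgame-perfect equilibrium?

The follower Juno best-responds to any q_N: π_J = (60 - Q)q_J - 6q_J.
Setting the follower's marginal profit to zero, 54 - q_N - 2q_J = 0, i.e. q_J = (54 - q_N)/2.
The leader anticipates this reaction. Substituting into P = 60 - Q gives P = 33 - (1/2)q_N, so π_N = (33 - (1/2)q_N)q_N - 17q_N.
The leader's first-order condition 16 - q_N = 0 yields q_N = 16.
Then q_J = (54 - 16)/2 = 19.

19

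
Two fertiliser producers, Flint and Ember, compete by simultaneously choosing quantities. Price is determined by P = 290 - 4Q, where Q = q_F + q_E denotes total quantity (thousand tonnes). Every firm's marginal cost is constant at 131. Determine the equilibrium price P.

Each firm earns π_i = (290 - 4Q)q_i - 131q_i.
Setting ∂π_i/∂q_i = 0 with rivals' quantities fixed: 159 - 8q_i - 4q_j = 0.
With identical firms every q_j equals q_i, so q_j = q_i and 159 = 12q_i, giving q_i = 53/4.
Total output Q = 53/2, so price P = 290 - 4·(53/2) = 184.

184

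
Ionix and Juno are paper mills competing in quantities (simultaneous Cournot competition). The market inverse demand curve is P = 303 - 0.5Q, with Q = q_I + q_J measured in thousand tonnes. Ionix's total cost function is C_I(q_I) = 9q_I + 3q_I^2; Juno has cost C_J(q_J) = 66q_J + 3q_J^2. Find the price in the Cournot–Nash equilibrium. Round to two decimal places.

267.60

Ionix's profit: π_I = (303 - 0.5Q)q_I - (9q_I + 3q_I²). Setting ∂π_I/∂q_I = 0: 294 - 7q_I - (1/2)(q_J) = 0.
Juno's profit: π_J = (303 - 0.5Q)q_J - (66q_J + 3q_J²). Setting ∂π_J/∂q_J = 0: 237 - 7q_J - (1/2)(q_I) = 0.
So q_I = (294 - (1/2)q_J)/7 and q_J = (237 - (1/2)q_I)/7.
Substituting one into the other gives q_I = 39.7846 and q_J = 31.0154.
Total output Q = 354/5, so price P = 303 - (1/2)·(354/5) = 1338/5.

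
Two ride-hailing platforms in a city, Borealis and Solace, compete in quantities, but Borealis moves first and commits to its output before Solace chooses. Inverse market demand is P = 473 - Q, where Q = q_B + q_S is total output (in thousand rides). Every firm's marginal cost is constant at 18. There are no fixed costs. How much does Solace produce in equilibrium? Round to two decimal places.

Solve by backward induction. Given q_B, the follower Solace maximises π_S = (473 - q_B - q_S)q_S - 18q_S.
Follower FOC: 455 - q_B - 2q_S = 0, so q_S(q_B) = (455 - q_B)/2.
The leader anticipates this reaction. Substituting into P = 473 - Q gives P = 491/2 - (1/2)q_B, so π_B = (491/2 - (1/2)q_B)q_B - 18q_B.
The leader's first-order condition 455/2 - q_B = 0 yields q_B = 455/2.
Then q_S = (455 - 455/2)/2 = 455/4.

113.75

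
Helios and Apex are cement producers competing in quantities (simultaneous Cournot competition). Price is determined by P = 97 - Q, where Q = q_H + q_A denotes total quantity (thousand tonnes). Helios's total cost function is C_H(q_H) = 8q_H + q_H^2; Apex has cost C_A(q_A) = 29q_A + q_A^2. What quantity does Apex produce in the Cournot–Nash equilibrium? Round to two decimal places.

Helios's profit: π_H = (97 - Q)q_H - (8q_H + q_H²). Setting ∂π_H/∂q_H = 0: 89 - 4q_H - (q_A) = 0.
Apex's first-order condition: 68 - 4q_A - (q_H) = 0.
So q_H = (89 - q_A)/4 and q_A = (68 - q_H)/4.
Solving the pair: q_H = 96/5, q_A = 61/5.

12.20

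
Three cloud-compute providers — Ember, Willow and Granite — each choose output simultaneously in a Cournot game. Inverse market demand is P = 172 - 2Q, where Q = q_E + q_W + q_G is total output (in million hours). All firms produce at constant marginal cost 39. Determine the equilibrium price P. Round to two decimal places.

A representative firm's profit is π_i = q_i(172 - 2Q) - 39q_i.
Setting ∂π_i/∂q_i = 0 with rivals' quantities fixed: 133 - 4q_i - 2·Σ_{j≠i} q_j = 0.
By symmetry each firm produces the same amount; substituting Σ_{j≠i} q_j = 2q_i yields q_i = 133/8.
Total output Q = 399/8, so price P = 172 - 2·(399/8) = 289/4.

72.25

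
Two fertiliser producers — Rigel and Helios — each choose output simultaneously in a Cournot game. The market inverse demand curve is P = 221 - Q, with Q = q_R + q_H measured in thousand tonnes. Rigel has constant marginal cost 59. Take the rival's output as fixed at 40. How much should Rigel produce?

61

With the rival's output fixed at 40, Rigel's profit is π_R = (221 - 40 - q_R)q_R - (59q_R) = (181 - q_R)q_R - (59q_R).
∂π_R/∂q_R = 122 - 2q_R = 0, so q_R = 61.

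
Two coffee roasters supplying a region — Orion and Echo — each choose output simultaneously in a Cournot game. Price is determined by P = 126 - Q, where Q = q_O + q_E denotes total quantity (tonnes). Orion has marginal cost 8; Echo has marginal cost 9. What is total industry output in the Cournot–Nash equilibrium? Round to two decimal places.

Orion's profit: π_O = (126 - Q)q_O - (8q_O). Setting ∂π_O/∂q_O = 0: 118 - 2q_O - (q_E) = 0.
Echo's profit: π_E = (126 - Q)q_E - (9q_E). Setting ∂π_E/∂q_E = 0: 117 - 2q_E - (q_O) = 0.
Best responses: q_O = (118 - q_E)/2, q_E = (117 - q_O)/2.
Solving the pair: q_O = 119/3, q_E = 116/3.
Total output Q = 119/3 + 116/3 = 235/3.

78.33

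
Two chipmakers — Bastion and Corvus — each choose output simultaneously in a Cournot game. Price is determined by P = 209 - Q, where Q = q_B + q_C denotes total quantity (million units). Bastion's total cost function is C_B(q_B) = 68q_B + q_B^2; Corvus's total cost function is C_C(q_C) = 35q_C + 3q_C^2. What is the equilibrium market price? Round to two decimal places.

160.32

Bastion's profit: π_B = (209 - Q)q_B - (68q_B + q_B²). Setting ∂π_B/∂q_B = 0: 141 - 4q_B - (q_C) = 0.
Corvus's profit: π_C = (209 - Q)q_C - (35q_C + 3q_C²). Setting ∂π_C/∂q_C = 0: 174 - 8q_C - (q_B) = 0.
Best responses: q_B = (141 - q_C)/4, q_C = (174 - q_B)/8.
Solving the pair: q_B = 954/31, q_C = 555/31.
Total output Q = 1509/31, so price P = 209 - 1509/31 = 160.3226.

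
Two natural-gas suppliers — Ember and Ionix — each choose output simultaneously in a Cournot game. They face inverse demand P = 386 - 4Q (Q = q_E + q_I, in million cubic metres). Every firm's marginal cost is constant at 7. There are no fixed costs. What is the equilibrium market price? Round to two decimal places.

Each firm earns π_i = (386 - 4Q)q_i - 7q_i.
Setting ∂π_i/∂q_i = 0 with rivals' quantities fixed: 379 - 8q_i - 4q_j = 0.
By symmetry each firm produces the same amount; substituting q_j = q_i yields q_i = 379/12.
Total output Q = 379/6, so price P = 386 - 4·(379/6) = 400/3.

133.33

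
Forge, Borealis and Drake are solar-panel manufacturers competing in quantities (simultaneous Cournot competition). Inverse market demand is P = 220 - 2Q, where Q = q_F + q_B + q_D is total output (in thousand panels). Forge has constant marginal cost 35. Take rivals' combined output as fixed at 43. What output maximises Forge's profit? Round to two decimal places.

24.75

With rivals' combined output fixed at 43, Forge's profit is π_F = (220 - 2·43 - 2q_F)q_F - (35q_F) = (134 - 2q_F)q_F - (35q_F).
∂π_F/∂q_F = 99 - 4q_F = 0, so q_F = 99/4.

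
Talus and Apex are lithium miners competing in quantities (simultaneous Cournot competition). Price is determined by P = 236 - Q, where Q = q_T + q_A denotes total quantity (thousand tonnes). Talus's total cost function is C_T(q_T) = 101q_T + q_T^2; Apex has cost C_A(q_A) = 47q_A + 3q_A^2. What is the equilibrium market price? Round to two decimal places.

187.23

Talus's profit: π_T = (236 - Q)q_T - (101q_T + q_T²). Setting ∂π_T/∂q_T = 0: 135 - 4q_T - (q_A) = 0.
Apex's first-order condition: 189 - 8q_A - (q_T) = 0.
So q_T = (135 - q_A)/4 and q_A = (189 - q_T)/8.
Substituting one into the other gives q_T = 891/31 and q_A = 621/31.
Total output Q = 1512/31, so price P = 236 - 1512/31 = 187.2258.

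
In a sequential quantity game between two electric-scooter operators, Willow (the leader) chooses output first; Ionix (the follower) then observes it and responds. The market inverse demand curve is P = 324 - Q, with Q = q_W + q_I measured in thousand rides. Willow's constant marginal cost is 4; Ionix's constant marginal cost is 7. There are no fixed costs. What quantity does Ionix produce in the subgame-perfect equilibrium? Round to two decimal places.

77.75

Solve by backward induction. Given q_W, the follower Ionix maximises π_I = (324 - q_W - q_I)q_I - 7q_I.
∂π_I/∂q_I = 317 - q_W - 2q_I = 0 gives the reaction function q_I = (317 - q_W)/2.
The leader anticipates this reaction. Substituting into P = 324 - Q gives P = 331/2 - (1/2)q_W, so π_W = (331/2 - (1/2)q_W)q_W - 4q_W.
Leader FOC: 323/2 - q_W = 0, so q_W = 323/2.
Then q_I = (317 - 323/2)/2 = 311/4.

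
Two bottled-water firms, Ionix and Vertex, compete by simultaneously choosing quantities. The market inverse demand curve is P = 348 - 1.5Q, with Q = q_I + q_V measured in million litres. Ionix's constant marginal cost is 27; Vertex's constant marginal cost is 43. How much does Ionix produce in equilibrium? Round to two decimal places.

Ionix's profit: π_I = (348 - 1.5Q)q_I - (27q_I). Setting ∂π_I/∂q_I = 0: 321 - 3q_I - (3/2)(q_V) = 0.
Vertex's profit: π_V = (348 - 1.5Q)q_V - (43q_V). Setting ∂π_V/∂q_V = 0: 305 - 3q_V - (3/2)(q_I) = 0.
So q_I = (321 - (3/2)q_V)/3 and q_V = (305 - (3/2)q_I)/3.
Solving the pair: q_I = 674/9, q_V = 578/9.

74.89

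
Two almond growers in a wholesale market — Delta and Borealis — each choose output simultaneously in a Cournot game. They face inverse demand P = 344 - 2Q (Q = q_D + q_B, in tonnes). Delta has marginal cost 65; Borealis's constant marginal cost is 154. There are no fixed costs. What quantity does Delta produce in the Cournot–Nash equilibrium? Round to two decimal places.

Delta's profit: π_D = (344 - 2Q)q_D - (65q_D). Setting ∂π_D/∂q_D = 0: 279 - 4q_D - 2(q_B) = 0.
Borealis's profit: π_B = (344 - 2Q)q_B - (154q_B). Setting ∂π_B/∂q_B = 0: 190 - 4q_B - 2(q_D) = 0.
Best responses: q_D = (279 - 2q_B)/4, q_B = (190 - 2q_D)/4.
Substituting one into the other gives q_D = 184/3 and q_B = 101/6.

61.33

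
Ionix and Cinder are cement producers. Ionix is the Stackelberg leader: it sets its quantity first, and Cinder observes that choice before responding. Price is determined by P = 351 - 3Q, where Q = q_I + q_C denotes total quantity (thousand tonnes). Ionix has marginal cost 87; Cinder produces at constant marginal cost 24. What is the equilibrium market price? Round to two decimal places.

137.25

The follower Cinder best-responds to any q_I: π_C = (351 - 3Q)q_C - 24q_C.
Follower FOC: 327 - 3q_I - 6q_C = 0, so q_C(q_I) = (327 - 3q_I)/6.
Ionix substitutes q_C(q_I) into its own profit: π_I = q_I(351 - 3q_I - (327 - 3q_I)/2) - 87q_I = (375/2 - (3/2)q_I)q_I - 87q_I.
The leader's first-order condition 201/2 - 3q_I = 0 yields q_I = 67/2.
Then q_C = (327 - 3·(67/2))/6 = 151/4.
Total output Q = 285/4, so price P = 351 - 3·(285/4) = 549/4.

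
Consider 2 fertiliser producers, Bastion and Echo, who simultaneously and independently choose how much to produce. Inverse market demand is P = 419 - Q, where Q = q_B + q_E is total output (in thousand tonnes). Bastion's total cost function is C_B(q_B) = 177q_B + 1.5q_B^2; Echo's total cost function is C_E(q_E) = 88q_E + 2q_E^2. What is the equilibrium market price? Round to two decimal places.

331.62

Bastion's profit: π_B = (419 - Q)q_B - (177q_B + (3/2)q_B²). Setting ∂π_B/∂q_B = 0: 242 - 5q_B - (q_E) = 0.
Echo's profit: π_E = (419 - Q)q_E - (88q_E + 2q_E²). Setting ∂π_E/∂q_E = 0: 331 - 6q_E - (q_B) = 0.
Rearranging gives the reaction functions q_B = (242 - q_E)/5 and q_E = (331 - q_B)/6.
Substituting one into the other gives q_B = 1121/29 and q_E = 1413/29.
Total output Q = 87.3793, so price P = 419 - 87.3793 = 331.6207.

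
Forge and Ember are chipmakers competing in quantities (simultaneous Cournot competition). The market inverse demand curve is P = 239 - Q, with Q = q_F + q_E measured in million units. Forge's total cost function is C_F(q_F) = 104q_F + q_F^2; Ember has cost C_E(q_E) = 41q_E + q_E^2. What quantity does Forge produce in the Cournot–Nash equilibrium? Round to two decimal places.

Forge's profit: π_F = (239 - Q)q_F - (104q_F + q_F²). Setting ∂π_F/∂q_F = 0: 135 - 4q_F - (q_E) = 0.
Ember's first-order condition: 198 - 4q_E - (q_F) = 0.
So q_F = (135 - q_E)/4 and q_E = (198 - q_F)/4.
Solving the pair: q_F = 114/5, q_E = 219/5.

22.80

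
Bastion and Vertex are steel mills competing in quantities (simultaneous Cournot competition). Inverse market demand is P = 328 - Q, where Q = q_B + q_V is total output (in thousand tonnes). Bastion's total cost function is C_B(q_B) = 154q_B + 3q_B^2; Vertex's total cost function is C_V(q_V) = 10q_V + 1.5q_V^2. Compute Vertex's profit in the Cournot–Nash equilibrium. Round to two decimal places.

9232.25

Bastion's profit: π_B = (328 - Q)q_B - (154q_B + 3q_B²). Setting ∂π_B/∂q_B = 0: 174 - 8q_B - (q_V) = 0.
Vertex's profit: π_V = (328 - Q)q_V - (10q_V + (3/2)q_V²). Setting ∂π_V/∂q_V = 0: 318 - 5q_V - (q_B) = 0.
So q_B = (174 - q_V)/8 and q_V = (318 - q_B)/5.
Substituting one into the other gives q_B = 184/13 and q_V = 790/13.
Price P = 328 - 974/13 = 253.0769.
Vertex's profit: 253.0769·(790/13) - 10·(790/13) - (3/2)(790/13)² = 9232.2485.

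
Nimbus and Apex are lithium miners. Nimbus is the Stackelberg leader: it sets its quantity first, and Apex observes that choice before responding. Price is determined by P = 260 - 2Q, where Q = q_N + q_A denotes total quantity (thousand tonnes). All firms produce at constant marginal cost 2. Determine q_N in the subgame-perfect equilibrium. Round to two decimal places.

The follower Apex best-responds to any q_N: π_A = (260 - 2Q)q_A - 2q_A.
Setting the follower's marginal profit to zero, 258 - 2q_N - 4q_A = 0, i.e. q_A = (258 - 2q_N)/4.
Nimbus substitutes q_A(q_N) into its own profit: π_N = q_N(260 - 2q_N - (258 - 2q_N)/2) - 2q_N = (131 - q_N)q_N - 2q_N.
Maximising: ∂π_N/∂q_N = 129 - 2q_N = 0, giving q_N = 129/2.
Then q_A = (258 - 2·(129/2))/4 = 129/4.

64.50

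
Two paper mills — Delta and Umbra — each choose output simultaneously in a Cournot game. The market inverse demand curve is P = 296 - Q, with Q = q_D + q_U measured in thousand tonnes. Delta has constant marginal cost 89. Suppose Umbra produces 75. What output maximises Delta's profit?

With the rival's output fixed at 75, Delta's profit is π_D = (296 - 75 - q_D)q_D - (89q_D) = (221 - q_D)q_D - (89q_D).
∂π_D/∂q_D = 132 - 2q_D = 0, so q_D = 66.

66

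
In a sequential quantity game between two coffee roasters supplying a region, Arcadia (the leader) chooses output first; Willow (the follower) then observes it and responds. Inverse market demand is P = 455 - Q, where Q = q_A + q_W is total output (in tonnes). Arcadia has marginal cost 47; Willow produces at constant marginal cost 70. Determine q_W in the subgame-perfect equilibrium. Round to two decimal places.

The follower Willow best-responds to any q_A: π_W = (455 - Q)q_W - 70q_W.
∂π_W/∂q_W = 385 - q_A - 2q_W = 0 gives the reaction function q_W = (385 - q_A)/2.
Arcadia substitutes q_W(q_A) into its own profit: π_A = q_A(455 - q_A - (385 - q_A)/2) - 47q_A = (525/2 - (1/2)q_A)q_A - 47q_A.
Maximising: ∂π_A/∂q_A = 431/2 - q_A = 0, giving q_A = 431/2.
Then q_W = (385 - 431/2)/2 = 339/4.

84.75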